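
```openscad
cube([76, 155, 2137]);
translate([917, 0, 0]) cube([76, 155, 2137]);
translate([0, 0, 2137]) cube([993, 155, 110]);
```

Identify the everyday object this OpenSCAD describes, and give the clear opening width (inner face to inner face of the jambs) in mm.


A door frame. The clear opening width is 841 mm.

Two 2137 mm tall posts with a header on top — a door frame. The left jamb is 76 mm wide at x = 0; the right jamb starts at x = 917. The clear opening is 917 − 76 = 841 mm.


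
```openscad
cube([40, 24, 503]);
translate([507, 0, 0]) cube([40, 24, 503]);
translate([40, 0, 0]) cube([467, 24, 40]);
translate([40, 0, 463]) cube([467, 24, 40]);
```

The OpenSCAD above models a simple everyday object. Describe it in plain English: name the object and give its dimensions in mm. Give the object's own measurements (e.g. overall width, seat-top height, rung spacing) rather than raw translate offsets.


A rectangular picture frame lying in the x–z plane (depth along y). The opening is 467 mm wide (x) by 423 mm tall (z), surrounded by a border 40 mm wide on all four sides. The frame is 24 mm deep and is made of two full-height vertical stiles with two horizontal rails fitted between them.


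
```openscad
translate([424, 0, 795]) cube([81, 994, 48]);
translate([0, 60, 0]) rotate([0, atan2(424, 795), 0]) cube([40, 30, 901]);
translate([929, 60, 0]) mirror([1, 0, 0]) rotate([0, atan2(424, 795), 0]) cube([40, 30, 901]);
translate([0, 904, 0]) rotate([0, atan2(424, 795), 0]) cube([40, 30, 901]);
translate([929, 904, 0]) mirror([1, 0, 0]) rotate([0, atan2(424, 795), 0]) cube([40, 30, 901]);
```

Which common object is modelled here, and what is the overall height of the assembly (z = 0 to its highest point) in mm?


A sawhorse. The overall height is 843 mm.

A beam across two mirrored pairs of raked legs — a sawhorse. The beam's underside is at z = 795 (matching the legs' vertical rise in atan2(424, 795)) and the beam is 48 mm tall, so its top is at 795 + 48 = 843 mm. The raked legs top out at the beam's underside, so that is the highest point.


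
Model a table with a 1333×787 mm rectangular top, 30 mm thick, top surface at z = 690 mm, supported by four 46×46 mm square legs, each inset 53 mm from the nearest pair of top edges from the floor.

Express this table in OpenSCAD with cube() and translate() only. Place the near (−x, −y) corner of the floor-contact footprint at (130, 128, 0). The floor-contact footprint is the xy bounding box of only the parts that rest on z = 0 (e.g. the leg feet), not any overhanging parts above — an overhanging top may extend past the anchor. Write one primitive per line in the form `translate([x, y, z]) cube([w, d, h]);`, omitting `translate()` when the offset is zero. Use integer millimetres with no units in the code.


translate([77, 75, 660]) cube([1333, 787, 30]);
translate([130, 128, 0]) cube([46, 46, 660]);
translate([1311, 128, 0]) cube([46, 46, 660]);
translate([130, 763, 0]) cube([46, 46, 660]);
translate([1311, 763, 0]) cube([46, 46, 660]);


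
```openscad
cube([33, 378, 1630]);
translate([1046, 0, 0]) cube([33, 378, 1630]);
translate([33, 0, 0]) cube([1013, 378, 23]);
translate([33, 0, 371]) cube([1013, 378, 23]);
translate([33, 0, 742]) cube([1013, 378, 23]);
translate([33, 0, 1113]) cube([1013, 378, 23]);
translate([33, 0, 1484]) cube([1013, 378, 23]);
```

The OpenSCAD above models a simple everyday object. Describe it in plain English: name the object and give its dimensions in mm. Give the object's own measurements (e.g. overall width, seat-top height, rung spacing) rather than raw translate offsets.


An open bookshelf. Two side panels, each 33 mm thick, 378 mm deep and 1630 mm tall, stand 1079 mm apart (outside-to-outside). Between them sit 5 shelves, each 23 mm thick and 378 mm deep, spanning the full gap between the sides. The bottom shelf rests on the floor (its underside at z = 0) and the clear gap between one shelf's top and the next shelf's underside is 348 mm.


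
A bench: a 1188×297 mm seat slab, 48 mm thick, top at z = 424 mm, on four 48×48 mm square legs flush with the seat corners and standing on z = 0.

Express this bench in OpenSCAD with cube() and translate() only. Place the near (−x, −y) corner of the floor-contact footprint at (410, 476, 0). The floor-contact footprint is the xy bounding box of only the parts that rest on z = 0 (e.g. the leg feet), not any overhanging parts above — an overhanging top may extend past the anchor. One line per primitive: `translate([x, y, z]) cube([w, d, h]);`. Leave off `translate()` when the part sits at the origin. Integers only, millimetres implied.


translate([410, 476, 376]) cube([1188, 297, 48]);
translate([410, 476, 0]) cube([48, 48, 376]);
translate([410, 725, 0]) cube([48, 48, 376]);
translate([1550, 476, 0]) cube([48, 48, 376]);
translate([1550, 725, 0]) cube([48, 48, 376]);


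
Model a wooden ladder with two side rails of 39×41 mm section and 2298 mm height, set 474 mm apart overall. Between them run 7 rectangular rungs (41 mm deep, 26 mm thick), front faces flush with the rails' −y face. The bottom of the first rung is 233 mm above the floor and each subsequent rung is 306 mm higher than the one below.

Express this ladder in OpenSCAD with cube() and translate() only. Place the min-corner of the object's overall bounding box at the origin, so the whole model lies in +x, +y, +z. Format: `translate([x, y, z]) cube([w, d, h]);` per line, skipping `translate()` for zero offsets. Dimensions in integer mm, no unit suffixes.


cube([39, 41, 2298]);
translate([435, 0, 0]) cube([39, 41, 2298]);
translate([39, 0, 233]) cube([396, 41, 26]);
translate([39, 0, 539]) cube([396, 41, 26]);
translate([39, 0, 845]) cube([396, 41, 26]);
translate([39, 0, 1151]) cube([396, 41, 26]);
translate([39, 0, 1457]) cube([396, 41, 26]);
translate([39, 0, 1763]) cube([396, 41, 26]);
translate([39, 0, 2069]) cube([396, 41, 26]);


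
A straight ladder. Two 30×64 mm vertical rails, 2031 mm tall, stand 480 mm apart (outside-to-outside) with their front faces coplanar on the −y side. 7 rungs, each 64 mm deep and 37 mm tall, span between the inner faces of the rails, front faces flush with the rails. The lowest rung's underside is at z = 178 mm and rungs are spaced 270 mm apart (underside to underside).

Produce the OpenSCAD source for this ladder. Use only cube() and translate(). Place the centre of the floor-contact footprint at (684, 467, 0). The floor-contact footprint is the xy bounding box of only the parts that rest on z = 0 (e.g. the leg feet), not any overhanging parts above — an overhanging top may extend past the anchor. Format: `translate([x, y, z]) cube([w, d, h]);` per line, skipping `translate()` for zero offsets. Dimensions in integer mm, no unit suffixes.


translate([444, 435, 0]) cube([30, 64, 2031]);
translate([894, 435, 0]) cube([30, 64, 2031]);
translate([474, 435, 178]) cube([420, 64, 37]);
translate([474, 435, 448]) cube([420, 64, 37]);
translate([474, 435, 718]) cube([420, 64, 37]);
translate([474, 435, 988]) cube([420, 64, 37]);
translate([474, 435, 1258]) cube([420, 64, 37]);
translate([474, 435, 1528]) cube([420, 64, 37]);
translate([474, 435, 1798]) cube([420, 64, 37]);


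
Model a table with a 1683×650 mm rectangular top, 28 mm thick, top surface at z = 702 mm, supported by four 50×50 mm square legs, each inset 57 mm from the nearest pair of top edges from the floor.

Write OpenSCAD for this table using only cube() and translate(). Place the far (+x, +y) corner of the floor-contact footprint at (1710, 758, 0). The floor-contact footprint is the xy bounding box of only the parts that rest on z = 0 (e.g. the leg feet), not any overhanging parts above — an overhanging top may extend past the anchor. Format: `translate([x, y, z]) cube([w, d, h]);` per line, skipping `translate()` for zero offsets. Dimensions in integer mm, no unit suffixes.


translate([84, 165, 674]) cube([1683, 650, 28]);
translate([141, 222, 0]) cube([50, 50, 674]);
translate([1660, 222, 0]) cube([50, 50, 674]);
translate([141, 708, 0]) cube([50, 50, 674]);
translate([1660, 708, 0]) cube([50, 50, 674]);


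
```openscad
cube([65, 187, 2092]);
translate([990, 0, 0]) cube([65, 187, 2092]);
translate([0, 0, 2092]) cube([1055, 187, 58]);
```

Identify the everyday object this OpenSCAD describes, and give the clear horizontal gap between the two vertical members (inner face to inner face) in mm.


A door frame. The clear opening width is 925 mm.

Two 2092 mm tall posts with a header on top — a door frame. The left jamb is 65 mm wide at x = 0; the right jamb starts at x = 990. The clear opening is 990 − 65 = 925 mm.


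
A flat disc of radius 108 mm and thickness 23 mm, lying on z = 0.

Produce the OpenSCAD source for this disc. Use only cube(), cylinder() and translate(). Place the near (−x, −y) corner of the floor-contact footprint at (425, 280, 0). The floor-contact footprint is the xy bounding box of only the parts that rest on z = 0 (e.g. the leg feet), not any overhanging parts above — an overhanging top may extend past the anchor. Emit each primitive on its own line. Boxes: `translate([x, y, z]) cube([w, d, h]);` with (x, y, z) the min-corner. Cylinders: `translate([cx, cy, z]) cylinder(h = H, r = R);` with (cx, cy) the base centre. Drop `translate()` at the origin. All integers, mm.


translate([533, 388, 0]) cylinder(h = 23, r = 108);


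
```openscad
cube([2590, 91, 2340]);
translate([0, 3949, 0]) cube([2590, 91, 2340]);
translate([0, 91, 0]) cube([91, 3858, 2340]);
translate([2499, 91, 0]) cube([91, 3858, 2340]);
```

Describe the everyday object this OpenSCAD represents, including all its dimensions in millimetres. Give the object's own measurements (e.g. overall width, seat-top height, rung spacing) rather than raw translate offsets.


The wall frame of a small rectangular building: four walls, each 2340 mm tall and 91 mm thick, enclosing a footprint 2590 mm (x) by 4040 mm (y) outside-to-outside, with no floor or roof. The front and back walls (the −y and +y sides) span the full width; the two side walls fit between them.


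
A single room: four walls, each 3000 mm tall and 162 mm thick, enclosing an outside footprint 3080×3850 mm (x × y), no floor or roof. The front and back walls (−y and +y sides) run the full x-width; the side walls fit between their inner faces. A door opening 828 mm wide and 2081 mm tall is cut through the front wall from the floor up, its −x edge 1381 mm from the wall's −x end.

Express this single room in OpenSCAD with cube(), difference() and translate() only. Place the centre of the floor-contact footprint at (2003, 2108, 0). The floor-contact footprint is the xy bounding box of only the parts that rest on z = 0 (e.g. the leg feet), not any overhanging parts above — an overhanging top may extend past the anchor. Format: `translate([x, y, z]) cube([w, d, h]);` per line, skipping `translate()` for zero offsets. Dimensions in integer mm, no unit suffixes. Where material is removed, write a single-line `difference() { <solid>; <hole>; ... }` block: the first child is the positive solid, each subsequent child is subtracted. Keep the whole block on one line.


difference() { translate([463, 183, 0]) cube([3080, 162, 3000]); translate([1844, 183, 0]) cube([828, 162, 2081]); }
translate([463, 3871, 0]) cube([3080, 162, 3000]);
translate([463, 345, 0]) cube([162, 3526, 3000]);
translate([3381, 345, 0]) cube([162, 3526, 3000]);


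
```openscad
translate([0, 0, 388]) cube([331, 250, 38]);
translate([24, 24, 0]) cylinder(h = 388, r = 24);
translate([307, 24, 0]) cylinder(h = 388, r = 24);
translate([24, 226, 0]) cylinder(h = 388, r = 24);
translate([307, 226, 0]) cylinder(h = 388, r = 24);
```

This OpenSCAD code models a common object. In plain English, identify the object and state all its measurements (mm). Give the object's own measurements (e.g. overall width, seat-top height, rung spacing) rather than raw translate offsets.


A four-legged stool. The seat is a 331×250×38 mm slab whose top surface is at z = 426 mm; four round legs, each 48 mm in diameter, run from the floor (z = 0) to the underside of the seat, each leg's axis is inset half a diameter from the nearest pair of seat edges (so the leg's bounding box is flush with the corner).


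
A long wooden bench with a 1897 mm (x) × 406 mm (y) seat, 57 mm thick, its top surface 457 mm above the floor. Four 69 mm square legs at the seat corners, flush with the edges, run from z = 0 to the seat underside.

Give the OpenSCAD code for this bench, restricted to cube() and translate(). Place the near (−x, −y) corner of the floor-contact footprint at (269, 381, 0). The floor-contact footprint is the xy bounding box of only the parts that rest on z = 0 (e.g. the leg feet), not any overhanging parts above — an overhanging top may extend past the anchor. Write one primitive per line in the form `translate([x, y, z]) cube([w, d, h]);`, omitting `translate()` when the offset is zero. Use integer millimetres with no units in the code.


translate([269, 381, 400]) cube([1897, 406, 57]);
translate([269, 381, 0]) cube([69, 69, 400]);
translate([269, 718, 0]) cube([69, 69, 400]);
translate([2097, 381, 0]) cube([69, 69, 400]);
translate([2097, 718, 0]) cube([69, 69, 400]);


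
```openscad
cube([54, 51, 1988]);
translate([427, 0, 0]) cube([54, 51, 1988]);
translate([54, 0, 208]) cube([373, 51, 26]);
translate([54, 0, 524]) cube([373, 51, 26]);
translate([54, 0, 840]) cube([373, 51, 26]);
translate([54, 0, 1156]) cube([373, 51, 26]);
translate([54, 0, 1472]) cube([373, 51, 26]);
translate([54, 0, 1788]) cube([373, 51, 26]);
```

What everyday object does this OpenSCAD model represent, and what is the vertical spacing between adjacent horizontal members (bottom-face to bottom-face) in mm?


A ladder. The rung spacing is 316 mm.

Two tall 54×51 posts with 6 short bars between them — a ladder. Adjacent rungs sit at z = 208 and z = 524, so the spacing is 524 − 208 = 316 mm.


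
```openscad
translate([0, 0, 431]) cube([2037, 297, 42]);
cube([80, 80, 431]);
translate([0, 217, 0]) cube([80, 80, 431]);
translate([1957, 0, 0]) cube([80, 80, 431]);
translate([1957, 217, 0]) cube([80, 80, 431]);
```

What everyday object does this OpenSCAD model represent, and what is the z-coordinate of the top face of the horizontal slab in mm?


A bench. The seat-top height is 473 mm.

A long slab on four corner posts — a bench. The slab sits at z = 431 with thickness 42, so the top is 431 + 42 = 473 mm.


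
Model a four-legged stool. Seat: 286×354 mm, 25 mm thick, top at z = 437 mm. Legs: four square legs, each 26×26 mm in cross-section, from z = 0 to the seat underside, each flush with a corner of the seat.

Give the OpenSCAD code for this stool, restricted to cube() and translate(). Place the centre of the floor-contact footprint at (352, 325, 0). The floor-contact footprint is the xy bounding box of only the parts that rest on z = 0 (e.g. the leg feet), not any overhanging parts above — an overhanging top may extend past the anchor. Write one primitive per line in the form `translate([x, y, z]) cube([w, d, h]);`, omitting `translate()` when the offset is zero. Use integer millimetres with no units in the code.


translate([209, 148, 412]) cube([286, 354, 25]);
translate([209, 148, 0]) cube([26, 26, 412]);
translate([469, 148, 0]) cube([26, 26, 412]);
translate([209, 476, 0]) cube([26, 26, 412]);
translate([469, 476, 0]) cube([26, 26, 412]);


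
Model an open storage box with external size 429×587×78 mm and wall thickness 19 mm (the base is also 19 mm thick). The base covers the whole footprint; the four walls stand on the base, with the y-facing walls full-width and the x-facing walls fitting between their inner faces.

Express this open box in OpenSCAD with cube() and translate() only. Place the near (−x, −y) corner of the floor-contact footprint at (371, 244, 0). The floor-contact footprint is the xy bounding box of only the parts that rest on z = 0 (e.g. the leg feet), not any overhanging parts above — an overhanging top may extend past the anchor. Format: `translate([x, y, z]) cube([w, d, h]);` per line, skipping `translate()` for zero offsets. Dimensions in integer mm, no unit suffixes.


translate([371, 244, 0]) cube([429, 587, 19]);
translate([371, 244, 19]) cube([429, 19, 59]);
translate([371, 812, 19]) cube([429, 19, 59]);
translate([371, 263, 19]) cube([19, 549, 59]);
translate([781, 263, 19]) cube([19, 549, 59]);


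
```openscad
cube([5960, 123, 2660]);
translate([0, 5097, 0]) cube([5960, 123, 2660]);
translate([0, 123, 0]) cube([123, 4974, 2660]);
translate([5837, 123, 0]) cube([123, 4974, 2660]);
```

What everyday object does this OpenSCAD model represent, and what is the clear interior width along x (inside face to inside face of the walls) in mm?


A house (or room) frame. The interior width is 5714 mm.

Four 2660 mm walls enclosing a rectangle with no floor or roof — a room or house frame. Outside width is 5960 mm and wall thickness is 123 mm, so the interior width is 5960 − 2 × 123 = 5714 mm.


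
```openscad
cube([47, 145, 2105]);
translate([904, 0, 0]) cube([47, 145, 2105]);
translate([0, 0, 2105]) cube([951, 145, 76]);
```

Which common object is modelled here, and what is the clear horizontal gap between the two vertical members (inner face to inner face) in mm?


A door frame. The clear opening width is 857 mm.

Two 2105 mm tall posts with a header on top — a door frame. The left jamb is 47 mm wide at x = 0; the right jamb starts at x = 904. The clear opening is 904 − 47 = 857 mm.


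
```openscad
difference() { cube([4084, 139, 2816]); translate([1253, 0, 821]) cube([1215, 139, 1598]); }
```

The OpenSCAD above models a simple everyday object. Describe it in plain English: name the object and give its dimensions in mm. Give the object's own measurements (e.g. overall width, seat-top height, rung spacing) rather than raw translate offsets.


A wall 4084 mm long (x), 139 mm thick (y), 2816 mm tall, with a rectangular window opening cut through it. The opening is 1215 mm wide and 1598 mm tall; its sill is at z = 821 mm and its near (−x) edge is 1253 mm from the wall's −x end. The opening passes through the full wall thickness.


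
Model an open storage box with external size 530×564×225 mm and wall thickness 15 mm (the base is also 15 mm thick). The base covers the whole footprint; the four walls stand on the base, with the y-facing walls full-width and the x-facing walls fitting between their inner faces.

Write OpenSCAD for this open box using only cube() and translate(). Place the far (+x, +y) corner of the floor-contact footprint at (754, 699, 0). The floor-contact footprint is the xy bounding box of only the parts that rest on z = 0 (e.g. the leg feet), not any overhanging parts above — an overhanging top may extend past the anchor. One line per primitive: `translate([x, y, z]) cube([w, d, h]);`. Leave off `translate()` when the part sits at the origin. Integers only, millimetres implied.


translate([224, 135, 0]) cube([530, 564, 15]);
translate([224, 135, 15]) cube([530, 15, 210]);
translate([224, 684, 15]) cube([530, 15, 210]);
translate([224, 150, 15]) cube([15, 534, 210]);
translate([739, 150, 15]) cube([15, 534, 210]);


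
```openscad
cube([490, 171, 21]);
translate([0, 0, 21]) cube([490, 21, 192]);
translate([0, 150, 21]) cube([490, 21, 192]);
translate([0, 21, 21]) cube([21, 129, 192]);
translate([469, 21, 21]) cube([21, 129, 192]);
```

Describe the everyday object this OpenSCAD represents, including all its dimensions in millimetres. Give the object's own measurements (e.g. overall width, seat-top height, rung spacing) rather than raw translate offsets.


An open-topped rectangular box: outside dimensions 490×171×213 mm, with a uniform wall and base thickness of 21 mm. The base is a full 490×171 slab on the floor; four walls sit on top of the base. The front and back walls (the −y and +y sides) span the full width; the two side walls fit between them.


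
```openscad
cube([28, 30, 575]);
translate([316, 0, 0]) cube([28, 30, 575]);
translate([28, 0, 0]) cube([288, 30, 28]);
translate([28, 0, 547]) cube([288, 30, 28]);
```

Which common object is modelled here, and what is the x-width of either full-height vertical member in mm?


A picture frame. The border width is 28 mm.

Four thin pieces enclosing a rectangular opening — a picture frame. The two full-height stiles are 575 mm tall; the top rail sits at z = 547 and is 28 mm tall, so the border above the opening is 575 − 547 = 28 mm, matching the stile x-width.


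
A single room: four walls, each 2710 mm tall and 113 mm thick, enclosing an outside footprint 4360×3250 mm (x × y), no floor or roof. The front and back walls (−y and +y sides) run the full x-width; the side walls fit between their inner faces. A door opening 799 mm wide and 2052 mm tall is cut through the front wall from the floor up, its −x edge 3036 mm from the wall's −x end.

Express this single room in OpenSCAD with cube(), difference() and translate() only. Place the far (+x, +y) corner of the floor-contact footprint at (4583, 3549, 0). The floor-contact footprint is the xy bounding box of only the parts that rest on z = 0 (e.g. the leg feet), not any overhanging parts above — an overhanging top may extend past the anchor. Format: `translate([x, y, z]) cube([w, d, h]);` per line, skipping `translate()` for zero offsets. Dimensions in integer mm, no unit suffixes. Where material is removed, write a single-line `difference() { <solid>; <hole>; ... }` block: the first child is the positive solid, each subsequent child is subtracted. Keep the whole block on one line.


difference() { translate([223, 299, 0]) cube([4360, 113, 2710]); translate([3259, 299, 0]) cube([799, 113, 2052]); }
translate([223, 3436, 0]) cube([4360, 113, 2710]);
translate([223, 412, 0]) cube([113, 3024, 2710]);
translate([4470, 412, 0]) cube([113, 3024, 2710]);


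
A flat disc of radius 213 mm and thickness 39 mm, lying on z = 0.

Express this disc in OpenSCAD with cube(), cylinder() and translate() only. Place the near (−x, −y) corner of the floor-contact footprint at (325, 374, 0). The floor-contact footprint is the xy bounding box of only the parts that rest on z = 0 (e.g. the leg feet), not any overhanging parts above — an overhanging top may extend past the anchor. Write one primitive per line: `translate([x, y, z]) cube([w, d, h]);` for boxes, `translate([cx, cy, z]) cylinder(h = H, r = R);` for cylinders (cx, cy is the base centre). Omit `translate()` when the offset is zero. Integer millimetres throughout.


translate([538, 587, 0]) cylinder(h = 39, r = 213);


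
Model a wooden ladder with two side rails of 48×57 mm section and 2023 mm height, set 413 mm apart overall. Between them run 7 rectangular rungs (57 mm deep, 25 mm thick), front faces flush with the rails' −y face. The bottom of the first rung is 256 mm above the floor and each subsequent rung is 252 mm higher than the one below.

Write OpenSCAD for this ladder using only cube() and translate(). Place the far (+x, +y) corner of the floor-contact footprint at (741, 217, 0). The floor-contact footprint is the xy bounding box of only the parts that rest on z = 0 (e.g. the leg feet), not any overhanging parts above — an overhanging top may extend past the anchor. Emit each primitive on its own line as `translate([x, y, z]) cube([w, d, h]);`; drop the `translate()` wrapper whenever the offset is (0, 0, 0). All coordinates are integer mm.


// rung span = 413 - 2*48 = 317
// rung[k] z = 256 + k*252
translate([328, 160, 0]) cube([48, 57, 2023]);
translate([693, 160, 0]) cube([48, 57, 2023]);
translate([376, 160, 256]) cube([317, 57, 25]);
translate([376, 160, 508]) cube([317, 57, 25]);
translate([376, 160, 760]) cube([317, 57, 25]);
translate([376, 160, 1012]) cube([317, 57, 25]);
translate([376, 160, 1264]) cube([317, 57, 25]);
translate([376, 160, 1516]) cube([317, 57, 25]);
translate([376, 160, 1768]) cube([317, 57, 25]);


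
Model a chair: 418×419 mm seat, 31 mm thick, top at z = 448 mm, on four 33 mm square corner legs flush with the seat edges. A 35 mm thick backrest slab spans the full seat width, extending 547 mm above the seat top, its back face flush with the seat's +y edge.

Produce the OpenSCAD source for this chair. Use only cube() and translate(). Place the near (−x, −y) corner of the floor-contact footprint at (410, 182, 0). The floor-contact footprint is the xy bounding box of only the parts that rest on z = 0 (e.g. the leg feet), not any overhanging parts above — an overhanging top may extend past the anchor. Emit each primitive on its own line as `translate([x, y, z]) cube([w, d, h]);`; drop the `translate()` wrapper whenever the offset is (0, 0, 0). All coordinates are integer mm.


// leg_h = 448 - 31 = 417
translate([410, 182, 417]) cube([418, 419, 31]);
translate([410, 182, 0]) cube([33, 33, 417]);
translate([795, 182, 0]) cube([33, 33, 417]);
translate([410, 568, 0]) cube([33, 33, 417]);
translate([795, 568, 0]) cube([33, 33, 417]);
translate([410, 566, 448]) cube([418, 35, 547]);


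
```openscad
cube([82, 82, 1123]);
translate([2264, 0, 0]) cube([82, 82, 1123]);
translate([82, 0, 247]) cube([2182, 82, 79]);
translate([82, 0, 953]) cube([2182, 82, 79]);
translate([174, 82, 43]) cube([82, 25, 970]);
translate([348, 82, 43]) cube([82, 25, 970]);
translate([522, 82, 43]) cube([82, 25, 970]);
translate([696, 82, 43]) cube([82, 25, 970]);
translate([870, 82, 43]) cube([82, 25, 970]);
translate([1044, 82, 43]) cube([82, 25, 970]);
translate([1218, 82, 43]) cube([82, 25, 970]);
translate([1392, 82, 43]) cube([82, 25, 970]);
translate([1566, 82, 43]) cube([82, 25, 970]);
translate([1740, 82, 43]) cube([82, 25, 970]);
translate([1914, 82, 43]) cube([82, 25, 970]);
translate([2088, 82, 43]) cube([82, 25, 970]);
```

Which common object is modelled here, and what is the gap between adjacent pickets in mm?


A fence section. The picket gap is 92 mm.

Two posts, two rails, 12 pickets — a fence section. Span 2182 mm holds 12 pickets of 82 mm with 13 equal gaps: ⌊(2182 − 12·82) / 13⌋ = 92 mm.


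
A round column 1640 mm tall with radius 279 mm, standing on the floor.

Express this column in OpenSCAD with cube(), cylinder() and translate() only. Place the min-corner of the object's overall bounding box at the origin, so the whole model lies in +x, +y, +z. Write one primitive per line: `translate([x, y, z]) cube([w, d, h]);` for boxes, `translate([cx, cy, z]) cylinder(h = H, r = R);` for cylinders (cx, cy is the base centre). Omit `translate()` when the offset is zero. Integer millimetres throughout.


translate([279, 279, 0]) cylinder(h = 1640, r = 279);


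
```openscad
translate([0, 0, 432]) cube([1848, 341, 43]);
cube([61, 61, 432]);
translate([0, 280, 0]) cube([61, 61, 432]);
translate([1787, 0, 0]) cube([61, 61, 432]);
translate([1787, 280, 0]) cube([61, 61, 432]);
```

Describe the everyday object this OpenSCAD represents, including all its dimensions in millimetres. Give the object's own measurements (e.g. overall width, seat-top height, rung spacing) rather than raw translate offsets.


A bench: a 1848×341 mm seat slab, 43 mm thick, top at z = 475 mm, on four 61×61 mm square legs flush with the seat corners and standing on z = 0.


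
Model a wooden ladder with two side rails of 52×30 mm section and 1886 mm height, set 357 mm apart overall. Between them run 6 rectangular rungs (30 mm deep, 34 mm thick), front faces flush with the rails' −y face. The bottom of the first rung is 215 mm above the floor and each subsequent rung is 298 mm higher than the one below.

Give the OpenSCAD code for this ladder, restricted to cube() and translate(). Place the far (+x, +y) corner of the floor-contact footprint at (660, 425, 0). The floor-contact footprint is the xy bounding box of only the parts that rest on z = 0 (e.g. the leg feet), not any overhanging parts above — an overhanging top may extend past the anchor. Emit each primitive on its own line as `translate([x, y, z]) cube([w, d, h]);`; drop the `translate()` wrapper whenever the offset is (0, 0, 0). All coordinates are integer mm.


translate([303, 395, 0]) cube([52, 30, 1886]);
translate([608, 395, 0]) cube([52, 30, 1886]);
translate([355, 395, 215]) cube([253, 30, 34]);
translate([355, 395, 513]) cube([253, 30, 34]);
translate([355, 395, 811]) cube([253, 30, 34]);
translate([355, 395, 1109]) cube([253, 30, 34]);
translate([355, 395, 1407]) cube([253, 30, 34]);
translate([355, 395, 1705]) cube([253, 30, 34]);


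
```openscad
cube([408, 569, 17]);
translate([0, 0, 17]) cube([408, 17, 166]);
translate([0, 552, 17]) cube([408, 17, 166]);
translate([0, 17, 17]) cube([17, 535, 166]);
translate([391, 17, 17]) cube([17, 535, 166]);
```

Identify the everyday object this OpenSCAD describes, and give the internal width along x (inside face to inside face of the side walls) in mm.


An open box. The internal width is 374 mm.

A 408×569 base slab with four walls standing on it — an open box. The base is 408 mm wide and the walls are 17 mm thick, so the internal width is 408 − 2 × 17 = 374 mm.


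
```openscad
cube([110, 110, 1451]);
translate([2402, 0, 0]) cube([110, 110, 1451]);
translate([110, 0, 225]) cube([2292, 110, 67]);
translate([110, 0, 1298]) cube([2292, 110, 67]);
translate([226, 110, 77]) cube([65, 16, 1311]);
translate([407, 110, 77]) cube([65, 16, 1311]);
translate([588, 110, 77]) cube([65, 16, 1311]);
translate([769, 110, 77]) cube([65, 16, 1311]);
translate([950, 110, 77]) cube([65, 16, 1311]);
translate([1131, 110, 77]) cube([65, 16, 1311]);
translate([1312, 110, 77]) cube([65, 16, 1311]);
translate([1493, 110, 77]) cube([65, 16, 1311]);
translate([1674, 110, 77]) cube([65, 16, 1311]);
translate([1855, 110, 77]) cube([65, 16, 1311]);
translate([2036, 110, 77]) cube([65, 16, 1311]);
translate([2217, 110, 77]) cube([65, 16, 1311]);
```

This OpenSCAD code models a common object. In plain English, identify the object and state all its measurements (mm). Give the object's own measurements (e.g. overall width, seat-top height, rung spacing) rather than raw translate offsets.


A fence section. Two 110×110 mm posts, 1451 mm tall, stand on the floor with a clear span of 2292 mm between their inner faces. Two horizontal rails of 110×67 mm section span the gap between the posts with their undersides at z = 225 mm and z = 1298 mm, flush with the posts' −y face. 12 pickets, each 65 mm wide, 16 mm thick and 1311 mm tall, are fixed to the +y face of the rails with their bottoms at z = 77 mm, spaced across the span with a 116 mm gap after the −x post and between neighbouring pickets, with 120 mm left before the +x post.


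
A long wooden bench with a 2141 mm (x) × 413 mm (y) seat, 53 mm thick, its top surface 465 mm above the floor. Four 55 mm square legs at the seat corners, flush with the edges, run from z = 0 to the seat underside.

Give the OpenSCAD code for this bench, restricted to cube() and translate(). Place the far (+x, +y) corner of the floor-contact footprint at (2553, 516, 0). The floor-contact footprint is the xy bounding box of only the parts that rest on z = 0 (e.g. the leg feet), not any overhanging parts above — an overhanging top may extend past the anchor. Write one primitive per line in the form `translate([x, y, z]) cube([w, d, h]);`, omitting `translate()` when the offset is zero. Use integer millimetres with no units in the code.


// leg_h = 465 − 53 = 412
translate([412, 103, 412]) cube([2141, 413, 53]);
translate([412, 103, 0]) cube([55, 55, 412]);
translate([412, 461, 0]) cube([55, 55, 412]);
translate([2498, 103, 0]) cube([55, 55, 412]);
translate([2498, 461, 0]) cube([55, 55, 412]);


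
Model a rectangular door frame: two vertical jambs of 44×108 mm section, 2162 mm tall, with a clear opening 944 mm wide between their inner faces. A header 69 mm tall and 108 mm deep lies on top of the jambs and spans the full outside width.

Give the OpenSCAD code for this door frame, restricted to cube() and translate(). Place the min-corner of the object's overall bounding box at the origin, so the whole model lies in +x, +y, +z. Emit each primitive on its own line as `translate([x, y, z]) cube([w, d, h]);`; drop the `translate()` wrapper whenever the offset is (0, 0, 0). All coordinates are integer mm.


cube([44, 108, 2162]);
translate([988, 0, 0]) cube([44, 108, 2162]);
translate([0, 0, 2162]) cube([1032, 108, 69]);


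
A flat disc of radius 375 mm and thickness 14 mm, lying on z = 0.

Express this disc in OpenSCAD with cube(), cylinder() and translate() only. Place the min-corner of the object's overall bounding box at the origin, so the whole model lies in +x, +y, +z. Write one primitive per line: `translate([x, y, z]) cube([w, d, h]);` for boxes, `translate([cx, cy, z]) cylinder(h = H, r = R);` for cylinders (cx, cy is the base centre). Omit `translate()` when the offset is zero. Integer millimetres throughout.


translate([375, 375, 0]) cylinder(h = 14, r = 375);


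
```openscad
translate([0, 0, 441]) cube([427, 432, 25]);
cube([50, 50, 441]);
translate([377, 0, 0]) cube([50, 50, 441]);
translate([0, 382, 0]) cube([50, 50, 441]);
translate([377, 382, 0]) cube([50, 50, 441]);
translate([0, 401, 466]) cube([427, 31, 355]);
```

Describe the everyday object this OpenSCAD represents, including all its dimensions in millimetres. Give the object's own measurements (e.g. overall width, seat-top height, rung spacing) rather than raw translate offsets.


A chair. The seat is a 427×432×25 mm slab with its top at z = 466 mm, on four 50×50 mm corner legs (flush with the seat edges, standing on z = 0). A flat backrest 31 mm thick, 355 mm tall, spans the full seat width and rises from the seat top along its +y edge, rear face flush with the rear of the seat.


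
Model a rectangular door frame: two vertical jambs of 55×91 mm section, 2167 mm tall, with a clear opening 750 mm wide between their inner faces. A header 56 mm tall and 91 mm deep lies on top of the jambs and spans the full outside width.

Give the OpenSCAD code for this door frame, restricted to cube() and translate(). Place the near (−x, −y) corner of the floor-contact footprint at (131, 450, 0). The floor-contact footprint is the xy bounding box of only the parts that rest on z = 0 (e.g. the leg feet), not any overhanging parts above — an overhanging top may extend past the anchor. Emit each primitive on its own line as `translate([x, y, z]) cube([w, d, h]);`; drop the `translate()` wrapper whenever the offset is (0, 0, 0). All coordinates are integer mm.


translate([131, 450, 0]) cube([55, 91, 2167]);
translate([936, 450, 0]) cube([55, 91, 2167]);
translate([131, 450, 2167]) cube([860, 91, 56]);


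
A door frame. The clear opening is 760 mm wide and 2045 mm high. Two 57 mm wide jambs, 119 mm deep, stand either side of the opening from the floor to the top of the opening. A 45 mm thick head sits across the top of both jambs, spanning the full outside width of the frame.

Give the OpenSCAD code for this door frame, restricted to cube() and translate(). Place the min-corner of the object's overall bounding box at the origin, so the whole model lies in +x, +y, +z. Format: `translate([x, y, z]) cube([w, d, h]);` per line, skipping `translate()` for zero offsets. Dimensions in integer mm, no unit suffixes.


cube([57, 119, 2045]);
translate([817, 0, 0]) cube([57, 119, 2045]);
translate([0, 0, 2045]) cube([874, 119, 45]);


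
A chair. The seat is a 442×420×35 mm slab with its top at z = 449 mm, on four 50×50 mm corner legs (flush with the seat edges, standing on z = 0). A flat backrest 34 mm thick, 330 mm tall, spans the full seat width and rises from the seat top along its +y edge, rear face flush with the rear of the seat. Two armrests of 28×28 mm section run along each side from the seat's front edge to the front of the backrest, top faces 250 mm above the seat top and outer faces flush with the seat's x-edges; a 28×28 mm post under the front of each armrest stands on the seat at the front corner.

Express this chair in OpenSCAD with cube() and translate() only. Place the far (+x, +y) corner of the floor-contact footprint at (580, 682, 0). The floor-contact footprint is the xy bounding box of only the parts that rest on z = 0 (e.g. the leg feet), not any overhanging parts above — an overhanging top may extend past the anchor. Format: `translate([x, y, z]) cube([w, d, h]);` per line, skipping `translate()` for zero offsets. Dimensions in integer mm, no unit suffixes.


translate([138, 262, 414]) cube([442, 420, 35]);
translate([138, 262, 0]) cube([50, 50, 414]);
translate([530, 262, 0]) cube([50, 50, 414]);
translate([138, 632, 0]) cube([50, 50, 414]);
translate([530, 632, 0]) cube([50, 50, 414]);
translate([138, 648, 449]) cube([442, 34, 330]);
translate([138, 262, 671]) cube([28, 386, 28]);
translate([552, 262, 671]) cube([28, 386, 28]);
translate([138, 262, 449]) cube([28, 28, 222]);
translate([552, 262, 449]) cube([28, 28, 222]);


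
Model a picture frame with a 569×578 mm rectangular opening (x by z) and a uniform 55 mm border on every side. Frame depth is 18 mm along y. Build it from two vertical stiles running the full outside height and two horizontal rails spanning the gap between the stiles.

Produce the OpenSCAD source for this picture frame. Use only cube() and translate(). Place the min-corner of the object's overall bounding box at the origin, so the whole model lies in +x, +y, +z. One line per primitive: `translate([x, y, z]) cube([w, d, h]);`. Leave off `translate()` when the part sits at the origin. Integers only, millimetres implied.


cube([55, 18, 688]);
translate([624, 0, 0]) cube([55, 18, 688]);
translate([55, 0, 0]) cube([569, 18, 55]);
translate([55, 0, 633]) cube([569, 18, 55]);


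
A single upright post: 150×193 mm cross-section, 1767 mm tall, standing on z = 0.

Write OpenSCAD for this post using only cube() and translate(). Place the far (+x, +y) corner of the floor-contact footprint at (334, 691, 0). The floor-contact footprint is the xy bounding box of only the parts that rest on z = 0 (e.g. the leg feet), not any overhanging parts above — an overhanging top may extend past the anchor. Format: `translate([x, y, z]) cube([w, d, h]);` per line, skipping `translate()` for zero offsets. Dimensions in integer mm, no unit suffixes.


translate([184, 498, 0]) cube([150, 193, 1767]);


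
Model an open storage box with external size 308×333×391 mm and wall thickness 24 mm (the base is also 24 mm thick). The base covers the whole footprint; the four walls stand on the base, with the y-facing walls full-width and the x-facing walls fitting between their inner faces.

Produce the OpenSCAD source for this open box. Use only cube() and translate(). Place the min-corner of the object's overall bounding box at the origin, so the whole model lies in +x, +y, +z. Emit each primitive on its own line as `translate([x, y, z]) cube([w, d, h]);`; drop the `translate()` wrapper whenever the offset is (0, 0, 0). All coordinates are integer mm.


cube([308, 333, 24]);
translate([0, 0, 24]) cube([308, 24, 367]);
translate([0, 309, 24]) cube([308, 24, 367]);
translate([0, 24, 24]) cube([24, 285, 367]);
translate([284, 24, 24]) cube([24, 285, 367]);


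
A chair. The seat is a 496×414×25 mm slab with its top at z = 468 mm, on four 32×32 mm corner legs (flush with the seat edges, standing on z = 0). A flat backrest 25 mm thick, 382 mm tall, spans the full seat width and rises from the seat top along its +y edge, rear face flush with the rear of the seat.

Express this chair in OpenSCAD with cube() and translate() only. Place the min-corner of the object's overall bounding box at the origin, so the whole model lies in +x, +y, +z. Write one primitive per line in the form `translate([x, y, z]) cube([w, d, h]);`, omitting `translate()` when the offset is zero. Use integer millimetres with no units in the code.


translate([0, 0, 443]) cube([496, 414, 25]);
cube([32, 32, 443]);
translate([464, 0, 0]) cube([32, 32, 443]);
translate([0, 382, 0]) cube([32, 32, 443]);
translate([464, 382, 0]) cube([32, 32, 443]);
translate([0, 389, 468]) cube([496, 25, 382]);
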